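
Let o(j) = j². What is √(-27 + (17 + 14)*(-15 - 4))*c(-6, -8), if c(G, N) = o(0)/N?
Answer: 0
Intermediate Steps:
c(G, N) = 0 (c(G, N) = 0²/N = 0/N = 0)
√(-27 + (17 + 14)*(-15 - 4))*c(-6, -8) = √(-27 + (17 + 14)*(-15 - 4))*0 = √(-27 + 31*(-19))*0 = √(-27 - 589)*0 = √(-616)*0 = (2*I*√154)*0 = 0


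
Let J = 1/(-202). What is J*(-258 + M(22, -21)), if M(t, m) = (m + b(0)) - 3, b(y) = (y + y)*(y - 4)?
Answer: 141/101 ≈ 1.3960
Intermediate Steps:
b(y) = 2*y*(-4 + y) (b(y) = (2*y)*(-4 + y) = 2*y*(-4 + y))
J = -1/202 ≈ -0.0049505
M(t, m) = -3 + m (M(t, m) = (m + 2*0*(-4 + 0)) - 3 = (m + 2*0*(-4)) - 3 = (m + 0) - 3 = m - 3 = -3 + m)
J*(-258 + M(22, -21)) = -(-258 + (-3 - 21))/202 = -(-258 - 24)/202 = -1/202*(-282) = 141/101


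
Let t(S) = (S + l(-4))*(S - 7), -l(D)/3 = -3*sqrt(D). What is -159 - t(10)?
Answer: -189 - 54*I ≈ -189.0 - 54.0*I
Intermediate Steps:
l(D) = 9*sqrt(D) (l(D) = -(-9)*sqrt(D) = 9*sqrt(D))
t(S) = (-7 + S)*(S + 18*I) (t(S) = (S + 9*sqrt(-4))*(S - 7) = (S + 9*(2*I))*(-7 + S) = (S + 18*I)*(-7 + S) = (-7 + S)*(S + 18*I))
-159 - t(10) = -159 - (10**2 - 126*I + 10*(-7 + 18*I)) = -159 - (100 - 126*I + (-70 + 180*I)) = -159 - (30 + 54*I) = -159 + (-30 - 54*I) = -189 - 54*I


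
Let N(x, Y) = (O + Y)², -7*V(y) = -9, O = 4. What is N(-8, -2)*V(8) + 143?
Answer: 1037/7 ≈ 148.14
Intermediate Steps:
V(y) = 9/7 (V(y) = -⅐*(-9) = 9/7)
N(x, Y) = (4 + Y)²
N(-8, -2)*V(8) + 143 = (4 - 2)²*(9/7) + 143 = 2²*(9/7) + 143 = 4*(9/7) + 143 = 36/7 + 143 = 1037/7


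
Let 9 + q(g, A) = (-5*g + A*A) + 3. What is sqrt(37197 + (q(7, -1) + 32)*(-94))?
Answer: sqrt(37949) ≈ 194.80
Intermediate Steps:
q(g, A) = -6 + A**2 - 5*g (q(g, A) = -9 + ((-5*g + A*A) + 3) = -9 + ((-5*g + A**2) + 3) = -9 + ((A**2 - 5*g) + 3) = -9 + (3 + A**2 - 5*g) = -6 + A**2 - 5*g)
sqrt(37197 + (q(7, -1) + 32)*(-94)) = sqrt(37197 + ((-6 + (-1)**2 - 5*7) + 32)*(-94)) = sqrt(37197 + ((-6 + 1 - 35) + 32)*(-94)) = sqrt(37197 + (-40 + 32)*(-94)) = sqrt(37197 - 8*(-94)) = sqrt(37197 + 752) = sqrt(37949)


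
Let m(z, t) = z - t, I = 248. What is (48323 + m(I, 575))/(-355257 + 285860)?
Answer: -47996/69397 ≈ -0.69162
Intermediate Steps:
(48323 + m(I, 575))/(-355257 + 285860) = (48323 + (248 - 1*575))/(-355257 + 285860) = (48323 + (248 - 575))/(-69397) = (48323 - 327)*(-1/69397) = 47996*(-1/69397) = -47996/69397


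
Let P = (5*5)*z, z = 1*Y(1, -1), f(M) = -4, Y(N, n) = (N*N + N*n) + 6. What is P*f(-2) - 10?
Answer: -610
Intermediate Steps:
Y(N, n) = 6 + N² + N*n (Y(N, n) = (N² + N*n) + 6 = 6 + N² + N*n)
z = 6 (z = 1*(6 + 1² + 1*(-1)) = 1*(6 + 1 - 1) = 1*6 = 6)
P = 150 (P = (5*5)*6 = 25*6 = 150)
P*f(-2) - 10 = 150*(-4) - 10 = -600 - 10 = -610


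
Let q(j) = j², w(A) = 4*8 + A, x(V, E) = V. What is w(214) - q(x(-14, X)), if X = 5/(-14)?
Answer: 50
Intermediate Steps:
X = -5/14 (X = 5*(-1/14) = -5/14 ≈ -0.35714)
w(A) = 32 + A
w(214) - q(x(-14, X)) = (32 + 214) - 1*(-14)² = 246 - 1*196 = 246 - 196 = 50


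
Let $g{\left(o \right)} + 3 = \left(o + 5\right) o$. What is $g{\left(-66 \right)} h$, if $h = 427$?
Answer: $1717821$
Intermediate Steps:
$g{\left(o \right)} = -3 + o \left(5 + o\right)$ ($g{\left(o \right)} = -3 + \left(o + 5\right) o = -3 + \left(5 + o\right) o = -3 + o \left(5 + o\right)$)
$g{\left(-66 \right)} h = \left(-3 + \left(-66\right)^{2} + 5 \left(-66\right)\right) 427 = \left(-3 + 4356 - 330\right) 427 = 4023 \cdot 427 = 1717821$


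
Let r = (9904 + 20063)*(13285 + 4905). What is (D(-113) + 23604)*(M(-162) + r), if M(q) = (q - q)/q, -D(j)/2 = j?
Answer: 12989726565900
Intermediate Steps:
D(j) = -2*j
r = 545099730 (r = 29967*18190 = 545099730)
M(q) = 0 (M(q) = 0/q = 0)
(D(-113) + 23604)*(M(-162) + r) = (-2*(-113) + 23604)*(0 + 545099730) = (226 + 23604)*545099730 = 23830*545099730 = 12989726565900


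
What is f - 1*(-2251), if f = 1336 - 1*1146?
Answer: 2441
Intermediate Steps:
f = 190 (f = 1336 - 1146 = 190)
f - 1*(-2251) = 190 - 1*(-2251) = 190 + 2251 = 2441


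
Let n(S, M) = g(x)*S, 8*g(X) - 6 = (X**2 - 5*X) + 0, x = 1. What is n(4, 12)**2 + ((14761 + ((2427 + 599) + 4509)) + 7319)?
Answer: 29616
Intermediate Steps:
g(X) = 3/4 - 5*X/8 + X**2/8 (g(X) = 3/4 + ((X**2 - 5*X) + 0)/8 = 3/4 + (X**2 - 5*X)/8 = 3/4 + (-5*X/8 + X**2/8) = 3/4 - 5*X/8 + X**2/8)
n(S, M) = S/4 (n(S, M) = (3/4 - 5/8*1 + (1/8)*1**2)*S = (3/4 - 5/8 + (1/8)*1)*S = (3/4 - 5/8 + 1/8)*S = S/4)
n(4, 12)**2 + ((14761 + ((2427 + 599) + 4509)) + 7319) = ((1/4)*4)**2 + ((14761 + ((2427 + 599) + 4509)) + 7319) = 1**2 + ((14761 + (3026 + 4509)) + 7319) = 1 + ((14761 + 7535) + 7319) = 1 + (22296 + 7319) = 1 + 29615 = 29616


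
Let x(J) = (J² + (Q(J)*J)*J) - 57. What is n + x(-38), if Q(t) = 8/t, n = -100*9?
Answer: 183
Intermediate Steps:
n = -900
x(J) = -57 + J² + 8*J (x(J) = (J² + ((8/J)*J)*J) - 57 = (J² + 8*J) - 57 = -57 + J² + 8*J)
n + x(-38) = -900 + (-57 + (-38)² + 8*(-38)) = -900 + (-57 + 1444 - 304) = -900 + 1083 = 183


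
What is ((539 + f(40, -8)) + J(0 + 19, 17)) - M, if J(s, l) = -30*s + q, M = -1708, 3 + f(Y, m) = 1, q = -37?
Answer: 1638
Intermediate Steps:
f(Y, m) = -2 (f(Y, m) = -3 + 1 = -2)
J(s, l) = -37 - 30*s (J(s, l) = -30*s - 37 = -37 - 30*s)
((539 + f(40, -8)) + J(0 + 19, 17)) - M = ((539 - 2) + (-37 - 30*(0 + 19))) - 1*(-1708) = (537 + (-37 - 30*19)) + 1708 = (537 + (-37 - 570)) + 1708 = (537 - 607) + 1708 = -70 + 1708 = 1638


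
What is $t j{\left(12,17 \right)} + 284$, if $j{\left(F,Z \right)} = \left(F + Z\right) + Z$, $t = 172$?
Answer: $8196$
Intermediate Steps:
$j{\left(F,Z \right)} = F + 2 Z$
$t j{\left(12,17 \right)} + 284 = 172 \left(12 + 2 \cdot 17\right) + 284 = 172 \left(12 + 34\right) + 284 = 172 \cdot 46 + 284 = 7912 + 284 = 8196$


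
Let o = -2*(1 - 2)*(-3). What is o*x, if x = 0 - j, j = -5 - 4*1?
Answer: -54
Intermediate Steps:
o = -6 (o = -2*(-1)*(-3) = 2*(-3) = -6)
j = -9 (j = -5 - 4 = -9)
x = 9 (x = 0 - 1*(-9) = 0 + 9 = 9)
o*x = -6*9 = -54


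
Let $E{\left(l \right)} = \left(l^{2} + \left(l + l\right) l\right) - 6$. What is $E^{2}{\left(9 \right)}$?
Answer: $56169$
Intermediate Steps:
$E{\left(l \right)} = -6 + 3 l^{2}$ ($E{\left(l \right)} = \left(l^{2} + 2 l l\right) - 6 = \left(l^{2} + 2 l^{2}\right) - 6 = 3 l^{2} - 6 = -6 + 3 l^{2}$)
$E^{2}{\left(9 \right)} = \left(-6 + 3 \cdot 9^{2}\right)^{2} = \left(-6 + 3 \cdot 81\right)^{2} = \left(-6 + 243\right)^{2} = 237^{2} = 56169$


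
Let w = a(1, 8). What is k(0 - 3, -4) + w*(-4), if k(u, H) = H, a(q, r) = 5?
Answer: -24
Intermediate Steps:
w = 5
k(0 - 3, -4) + w*(-4) = -4 + 5*(-4) = -4 - 20 = -24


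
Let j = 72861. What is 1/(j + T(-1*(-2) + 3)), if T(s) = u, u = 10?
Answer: 1/72871 ≈ 1.3723e-5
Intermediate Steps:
T(s) = 10
1/(j + T(-1*(-2) + 3)) = 1/(72861 + 10) = 1/72871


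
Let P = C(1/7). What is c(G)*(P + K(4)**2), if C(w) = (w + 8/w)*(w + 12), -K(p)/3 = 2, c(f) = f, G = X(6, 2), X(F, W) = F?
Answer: 211014/49 ≈ 4306.4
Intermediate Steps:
G = 6
K(p) = -6 (K(p) = -3*2 = -6)
C(w) = (12 + w)*(w + 8/w) (C(w) = (w + 8/w)*(12 + w) = (12 + w)*(w + 8/w))
P = 33405/49 (P = 8 + (1/7)**2 + 12/7 + 96/(1/7) = 8 + (1/7)**2 + 12*(1/7) + 96/(1/7) = 8 + 1/49 + 12/7 + 96*7 = 8 + 1/49 + 12/7 + 672 = 33405/49 ≈ 681.73)
c(G)*(P + K(4)**2) = 6*(33405/49 + (-6)**2) = 6*(33405/49 + 36) = 6*(35169/49) = 211014/49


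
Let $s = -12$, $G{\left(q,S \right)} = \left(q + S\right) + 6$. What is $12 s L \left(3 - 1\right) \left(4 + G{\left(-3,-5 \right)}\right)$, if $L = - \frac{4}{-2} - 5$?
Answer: $1728$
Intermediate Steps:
$G{\left(q,S \right)} = 6 + S + q$ ($G{\left(q,S \right)} = \left(S + q\right) + 6 = 6 + S + q$)
$L = -3$ ($L = \left(-4\right) \left(- \frac{1}{2}\right) - 5 = 2 - 5 = -3$)
$12 s L \left(3 - 1\right) \left(4 + G{\left(-3,-5 \right)}\right) = 12 \left(-12\right) \left(- 3 \left(3 - 1\right) \left(4 - 2\right)\right) = - 144 \left(- 3 \cdot 2 \left(4 - 2\right)\right) = - 144 \left(- 3 \cdot 2 \cdot 2\right) = - 144 \left(\left(-3\right) 4\right) = \left(-144\right) \left(-12\right) = 1728$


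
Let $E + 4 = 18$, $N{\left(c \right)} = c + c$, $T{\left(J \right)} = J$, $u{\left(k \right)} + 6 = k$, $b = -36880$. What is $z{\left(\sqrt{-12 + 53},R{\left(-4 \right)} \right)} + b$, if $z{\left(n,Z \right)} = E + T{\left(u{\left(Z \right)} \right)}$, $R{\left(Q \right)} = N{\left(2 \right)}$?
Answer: $-36868$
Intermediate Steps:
$u{\left(k \right)} = -6 + k$
$N{\left(c \right)} = 2 c$
$R{\left(Q \right)} = 4$ ($R{\left(Q \right)} = 2 \cdot 2 = 4$)
$E = 14$ ($E = -4 + 18 = 14$)
$z{\left(n,Z \right)} = 8 + Z$ ($z{\left(n,Z \right)} = 14 + \left(-6 + Z\right) = 8 + Z$)
$z{\left(\sqrt{-12 + 53},R{\left(-4 \right)} \right)} + b = \left(8 + 4\right) - 36880 = 12 - 36880 = -36868$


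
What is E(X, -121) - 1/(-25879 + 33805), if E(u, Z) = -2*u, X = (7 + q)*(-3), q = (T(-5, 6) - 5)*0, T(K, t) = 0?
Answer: 332891/7926 ≈ 42.000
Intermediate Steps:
q = 0 (q = (0 - 5)*0 = -5*0 = 0)
X = -21 (X = (7 + 0)*(-3) = 7*(-3) = -21)
E(X, -121) - 1/(-25879 + 33805) = -2*(-21) - 1/(-25879 + 33805) = 42 - 1/7926 = 332891/7926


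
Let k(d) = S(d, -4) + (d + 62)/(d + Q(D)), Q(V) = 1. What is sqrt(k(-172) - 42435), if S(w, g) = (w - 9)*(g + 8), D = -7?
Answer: 23*I*sqrt(265069)/57 ≈ 207.75*I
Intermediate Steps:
S(w, g) = (-9 + w)*(8 + g)
k(d) = -36 + 4*d + (62 + d)/(1 + d) (k(d) = (-72 - 9*(-4) + 8*d - 4*d) + (d + 62)/(d + 1) = (-72 + 36 + 8*d - 4*d) + (62 + d)/(1 + d) = (-36 + 4*d) + (62 + d)/(1 + d) = -36 + 4*d + (62 + d)/(1 + d))
sqrt(k(-172) - 42435) = sqrt((26 - 31*(-172) + 4*(-172)**2)/(1 - 172) - 42435) = sqrt((26 + 5332 + 4*29584)/(-171) - 42435) = sqrt(-(26 + 5332 + 118336)/171 - 42435) = sqrt(-1/171*123694 - 42435) = sqrt(-123694/171 - 42435) = sqrt(-7380079/171) = 23*I*sqrt(265069)/57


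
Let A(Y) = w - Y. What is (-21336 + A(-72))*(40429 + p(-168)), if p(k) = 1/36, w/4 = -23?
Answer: -7770620855/9 ≈ -8.6340e+8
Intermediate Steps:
w = -92 (w = 4*(-23) = -92)
p(k) = 1/36
A(Y) = -92 - Y
(-21336 + A(-72))*(40429 + p(-168)) = (-21336 + (-92 - 1*(-72)))*(40429 + 1/36) = (-21336 + (-92 + 72))*(1455445/36) = (-21336 - 20)*(1455445/36) = -21356*1455445/36 = -7770620855/9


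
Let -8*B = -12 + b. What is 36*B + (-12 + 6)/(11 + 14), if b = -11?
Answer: 5163/50 ≈ 103.26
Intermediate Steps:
B = 23/8 (B = -(-12 - 11)/8 = -⅛*(-23) = 23/8 ≈ 2.8750)
36*B + (-12 + 6)/(11 + 14) = 36*(23/8) + (-12 + 6)/(11 + 14) = 207/2 - 6/25 = 5163/50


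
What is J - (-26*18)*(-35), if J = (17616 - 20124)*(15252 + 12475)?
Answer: -69555696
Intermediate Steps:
J = -69539316 (J = -2508*27727 = -69539316)
J - (-26*18)*(-35) = -69539316 - (-26*18)*(-35) = -69539316 - (-468)*(-35) = -69539316 - 1*16380 = -69539316 - 16380 = -69555696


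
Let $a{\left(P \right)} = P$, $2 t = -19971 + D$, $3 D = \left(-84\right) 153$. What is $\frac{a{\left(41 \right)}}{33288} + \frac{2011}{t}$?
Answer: $- \frac{44296627}{269133480} \approx -0.16459$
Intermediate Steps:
$D = -4284$ ($D = \frac{\left(-84\right) 153}{3} = \frac{1}{3} \left(-12852\right) = -4284$)
$t = - \frac{24255}{2}$ ($t = \frac{-19971 - 4284}{2} = \frac{1}{2} \left(-24255\right) = - \frac{24255}{2} \approx -12128.0$)
$\frac{a{\left(41 \right)}}{33288} + \frac{2011}{t} = \frac{41}{33288} + \frac{2011}{- \frac{24255}{2}} = 41 \cdot \frac{1}{33288} + 2011 \left(- \frac{2}{24255}\right) = \frac{41}{33288} - \frac{4022}{24255} = - \frac{44296627}{269133480}$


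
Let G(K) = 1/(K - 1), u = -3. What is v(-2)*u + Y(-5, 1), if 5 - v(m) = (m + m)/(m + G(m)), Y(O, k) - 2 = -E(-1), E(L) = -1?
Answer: -48/7 ≈ -6.8571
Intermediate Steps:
G(K) = 1/(-1 + K)
Y(O, k) = 3 (Y(O, k) = 2 - 1*(-1) = 2 + 1 = 3)
v(m) = 5 - 2*m/(m + 1/(-1 + m)) (v(m) = 5 - (m + m)/(m + 1/(-1 + m)) = 5 - 2*m/(m + 1/(-1 + m)))
v(-2)*u + Y(-5, 1) = ((5 + 3*(-2)*(-1 - 2))/(1 - 2*(-1 - 2)))*(-3) + 3 = ((5 + 3*(-2)*(-3))/(1 - 2*(-3)))*(-3) + 3 = ((5 + 18)/(1 + 6))*(-3) + 3 = (23/7)*(-3) + 3 = -69/7 + 3 = -48/7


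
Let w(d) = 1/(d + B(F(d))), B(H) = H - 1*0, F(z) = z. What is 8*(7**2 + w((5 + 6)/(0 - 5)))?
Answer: 4292/11 ≈ 390.18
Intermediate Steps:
B(H) = H (B(H) = H + 0 = H)
w(d) = 1/(2*d) (w(d) = 1/(d + d) = 1/(2*d))
8*(7**2 + w((5 + 6)/(0 - 5))) = 8*(7**2 + 1/(2*(((5 + 6)/(0 - 5))))) = 8*(49 + 1/(2*((11/(-5))))) = 8*(49 + 1/(2*((11*(-1/5))))) = 8*(49 + 1/(2*(-11/5))) = 8*(49 + (1/2)*(-5/11)) = 8*(49 - 5/22) = 8*(1073/22) = 4292/11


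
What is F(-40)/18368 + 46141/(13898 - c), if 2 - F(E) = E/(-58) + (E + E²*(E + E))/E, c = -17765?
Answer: 21639977319/16865993536 ≈ 1.2831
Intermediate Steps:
F(E) = 2 + E/58 - (E + 2*E³)/E (F(E) = 2 - (E/(-58) + (E + E²*(E + E))/E) = 2 - (E*(-1/58) + (E + E²*(2*E))/E) = 2 - (-E/58 + (E + 2*E³)/E) = 2 + (E/58 - (E + 2*E³)/E) = 2 + E/58 - (E + 2*E³)/E)
F(-40)/18368 + 46141/(13898 - c) = (1 - 2*(-40)² + (1/58)*(-40))/18368 + 46141/(13898 - 1*(-17765)) = (1 - 2*1600 - 20/29)*(1/18368) + 46141/(13898 + 17765) = (1 - 3200 - 20/29)*(1/18368) + 46141/31663 = -92791/29*1/18368 + 46141*(1/31663) = -92791/532672 + 46141/31663 = 21639977319/16865993536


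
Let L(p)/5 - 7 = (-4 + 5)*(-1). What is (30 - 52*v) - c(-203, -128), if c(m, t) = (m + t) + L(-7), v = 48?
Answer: -2165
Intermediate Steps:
L(p) = 30 (L(p) = 35 + 5*((-4 + 5)*(-1)) = 35 + 5*(1*(-1)) = 35 + 5*(-1) = 35 - 5 = 30)
c(m, t) = 30 + m + t (c(m, t) = (m + t) + 30 = 30 + m + t)
(30 - 52*v) - c(-203, -128) = (30 - 52*48) - (30 - 203 - 128) = (30 - 2496) - 1*(-301) = -2466 + 301 = -2165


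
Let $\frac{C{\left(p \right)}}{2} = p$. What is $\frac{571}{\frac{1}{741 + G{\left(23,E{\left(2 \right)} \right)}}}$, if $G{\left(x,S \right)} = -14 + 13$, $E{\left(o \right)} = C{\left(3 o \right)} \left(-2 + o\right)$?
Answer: $422540$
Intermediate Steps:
$C{\left(p \right)} = 2 p$
$E{\left(o \right)} = 6 o \left(-2 + o\right)$ ($E{\left(o \right)} = 2 \cdot 3 o \left(-2 + o\right) = 6 o \left(-2 + o\right)$)
$G{\left(x,S \right)} = -1$
$\frac{571}{\frac{1}{741 + G{\left(23,E{\left(2 \right)} \right)}}} = \frac{571}{\frac{1}{741 - 1}} = \frac{571}{\frac{1}{740}} = 571 \frac{1}{\frac{1}{740}} = 571 \cdot 740 = 422540$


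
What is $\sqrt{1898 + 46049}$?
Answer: $\sqrt{47947} \approx 218.97$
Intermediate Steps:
$\sqrt{1898 + 46049} = \sqrt{47947}$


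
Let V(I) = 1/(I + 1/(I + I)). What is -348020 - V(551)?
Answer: -211318789162/607203 ≈ -3.4802e+5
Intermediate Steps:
V(I) = 1/(I + 1/(2*I))
-348020 - V(551) = -348020 - 2*551/(1 + 2*551**2) = -348020 - 2*551/(1 + 2*303601) = -348020 - 2*551/(1 + 607202) = -348020 - 2*551/607203 = -348020 - 1*1102/607203 = -348020 - 1102/607203 = -211318789162/607203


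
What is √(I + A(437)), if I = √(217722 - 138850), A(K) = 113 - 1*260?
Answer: √(-147 + 2*√19718) ≈ 11.569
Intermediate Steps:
A(K) = -147 (A(K) = 113 - 260 = -147)
I = 2*√19718 (I = √78872 = 2*√19718 ≈ 280.84)
√(I + A(437)) = √(2*√19718 - 147) = √(-147 + 2*√19718)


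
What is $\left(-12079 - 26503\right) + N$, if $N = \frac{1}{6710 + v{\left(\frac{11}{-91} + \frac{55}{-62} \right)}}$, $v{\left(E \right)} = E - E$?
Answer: $- \frac{258885219}{6710} \approx -38582.0$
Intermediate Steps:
$v{\left(E \right)} = 0$
$N = \frac{1}{6710}$ ($N = \frac{1}{6710 + 0} = \frac{1}{6710} \approx 0.00014903$)
$\left(-12079 - 26503\right) + N = \left(-12079 - 26503\right) + \frac{1}{6710} = -38582 + \frac{1}{6710} = - \frac{258885219}{6710}$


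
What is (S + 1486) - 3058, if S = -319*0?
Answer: -1572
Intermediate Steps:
S = 0
(S + 1486) - 3058 = (0 + 1486) - 3058 = 1486 - 3058 = -1572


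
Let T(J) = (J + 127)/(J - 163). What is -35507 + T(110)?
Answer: -1882108/53 ≈ -35512.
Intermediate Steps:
T(J) = (127 + J)/(-163 + J)
-35507 + T(110) = -35507 + (127 + 110)/(-163 + 110) = -35507 + 237/(-53) = -35507 - 1/53*237 = -35507 - 237/53 = -1882108/53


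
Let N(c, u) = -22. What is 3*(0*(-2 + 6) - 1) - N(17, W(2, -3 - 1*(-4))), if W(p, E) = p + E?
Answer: 19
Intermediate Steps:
W(p, E) = E + p
3*(0*(-2 + 6) - 1) - N(17, W(2, -3 - 1*(-4))) = 3*(0*(-2 + 6) - 1) - 1*(-22) = 3*(0*4 - 1) + 22 = 3*(0 - 1) + 22 = 3*(-1) + 22 = -3 + 22 = 19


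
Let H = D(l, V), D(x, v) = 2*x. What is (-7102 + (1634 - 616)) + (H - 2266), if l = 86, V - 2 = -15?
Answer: -8178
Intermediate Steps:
V = -13 (V = 2 - 15 = -13)
H = 172 (H = 2*86 = 172)
(-7102 + (1634 - 616)) + (H - 2266) = (-7102 + (1634 - 616)) + (172 - 2266) = (-7102 + 1018) - 2094 = -6084 - 2094 = -8178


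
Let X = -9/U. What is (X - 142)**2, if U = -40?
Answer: 32160241/1600 ≈ 20100.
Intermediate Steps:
X = 9/40 (X = -9/(-40) = -9*(-1/40) = 9/40 ≈ 0.22500)
(X - 142)**2 = (9/40 - 142)**2 = (-5671/40)**2 = 32160241/1600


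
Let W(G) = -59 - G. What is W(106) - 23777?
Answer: -23942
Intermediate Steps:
W(106) - 23777 = (-59 - 1*106) - 23777 = (-59 - 106) - 23777 = -165 - 23777 = -23942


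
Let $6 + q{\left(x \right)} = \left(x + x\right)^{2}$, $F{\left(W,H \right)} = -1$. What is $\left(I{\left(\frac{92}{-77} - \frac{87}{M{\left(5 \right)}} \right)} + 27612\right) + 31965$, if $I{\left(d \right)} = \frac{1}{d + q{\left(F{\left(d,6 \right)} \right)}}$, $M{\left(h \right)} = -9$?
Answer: $\frac{89067846}{1495} \approx 59577.0$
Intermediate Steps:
$q{\left(x \right)} = -6 + 4 x^{2}$ ($q{\left(x \right)} = -6 + \left(x + x\right)^{2} = -6 + \left(2 x\right)^{2} = -6 + 4 x^{2}$)
$I{\left(d \right)} = \frac{1}{-2 + d}$ ($I{\left(d \right)} = \frac{1}{d - \left(6 - 4 \left(-1\right)^{2}\right)} = \frac{1}{d + \left(-6 + 4 \cdot 1\right)} = \frac{1}{d + \left(-6 + 4\right)} = \frac{1}{d - 2} = \frac{1}{-2 + d}$)
$\left(I{\left(\frac{92}{-77} - \frac{87}{M{\left(5 \right)}} \right)} + 27612\right) + 31965 = \left(\frac{1}{-2 + \left(\frac{92}{-77} - \frac{87}{-9}\right)} + 27612\right) + 31965 = \left(\frac{1}{-2 + \left(92 \left(- \frac{1}{77}\right) - - \frac{29}{3}\right)} + 27612\right) + 31965 = \left(\frac{1}{-2 + \left(- \frac{92}{77} + \frac{29}{3}\right)} + 27612\right) + 31965 = \left(\frac{1}{-2 + \frac{1957}{231}} + 27612\right) + 31965 = \left(\frac{1}{\frac{1495}{231}} + 27612\right) + 31965 = \left(\frac{231}{1495} + 27612\right) + 31965 = \frac{41280171}{1495} + 31965 = \frac{89067846}{1495}$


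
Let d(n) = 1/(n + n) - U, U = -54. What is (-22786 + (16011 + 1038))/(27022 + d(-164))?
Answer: -1881736/8880927 ≈ -0.21188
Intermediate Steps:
d(n) = 54 + 1/(2*n) (d(n) = 1/(n + n) - 1*(-54) = 1/(2*n) + 54 = 54 + 1/(2*n))
(-22786 + (16011 + 1038))/(27022 + d(-164)) = (-22786 + (16011 + 1038))/(27022 + (54 + (1/2)/(-164))) = (-22786 + 17049)/(27022 + (54 + (1/2)*(-1/164))) = -5737/(27022 + (54 - 1/328)) = -5737/(27022 + 17711/328) = -5737/8880927/328 = -5737*328/8880927 = -1881736/8880927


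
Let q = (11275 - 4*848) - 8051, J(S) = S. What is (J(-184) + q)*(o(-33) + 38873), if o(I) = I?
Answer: -13671680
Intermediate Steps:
q = -168 (q = (11275 - 3392) - 8051 = 7883 - 8051 = -168)
(J(-184) + q)*(o(-33) + 38873) = (-184 - 168)*(-33 + 38873) = -352*38840 = -13671680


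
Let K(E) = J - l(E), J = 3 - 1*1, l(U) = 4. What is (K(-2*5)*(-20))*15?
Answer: 600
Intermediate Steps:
J = 2 (J = 3 - 1 = 2)
K(E) = -2 (K(E) = 2 - 1*4 = 2 - 4 = -2)
(K(-2*5)*(-20))*15 = -2*(-20)*15 = 40*15 = 600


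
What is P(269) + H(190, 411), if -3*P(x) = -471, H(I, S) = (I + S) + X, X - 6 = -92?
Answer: 672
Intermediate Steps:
X = -86 (X = 6 - 92 = -86)
H(I, S) = -86 + I + S (H(I, S) = (I + S) - 86 = -86 + I + S)
P(x) = 157 (P(x) = -⅓*(-471) = 157)
P(269) + H(190, 411) = 157 + (-86 + 190 + 411) = 157 + 515 = 672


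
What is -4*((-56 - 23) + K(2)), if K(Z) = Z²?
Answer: 300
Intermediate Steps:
-4*((-56 - 23) + K(2)) = -4*((-56 - 23) + 2²) = -4*(-79 + 4) = -4*(-75) = 300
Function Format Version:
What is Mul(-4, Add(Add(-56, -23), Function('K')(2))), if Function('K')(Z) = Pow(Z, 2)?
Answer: 300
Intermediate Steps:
Mul(-4, Add(Add(-56, -23), Function('K')(2))) = Mul(-4, Add(Add(-56, -23), Pow(2, 2))) = Mul(-4, Add(-79, 4)) = Mul(-4, -75) = 300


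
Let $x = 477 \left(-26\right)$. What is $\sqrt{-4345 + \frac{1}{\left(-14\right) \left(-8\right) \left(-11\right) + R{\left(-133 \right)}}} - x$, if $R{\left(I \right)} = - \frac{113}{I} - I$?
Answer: $12402 + \frac{i \sqrt{92686564055202}}{146054} \approx 12402.0 + 65.917 i$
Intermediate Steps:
$R{\left(I \right)} = - I - \frac{113}{I}$
$x = -12402$
$\sqrt{-4345 + \frac{1}{\left(-14\right) \left(-8\right) \left(-11\right) + R{\left(-133 \right)}}} - x = \sqrt{-4345 + \frac{1}{\left(-14\right) \left(-8\right) \left(-11\right) - \left(-133 + \frac{113}{-133}\right)}} - -12402 = \sqrt{-4345 + \frac{1}{112 \left(-11\right) + \left(133 - - \frac{113}{133}\right)}} + 12402 = \sqrt{-4345 + \frac{1}{-1232 + \left(133 + \frac{113}{133}\right)}} + 12402 = \sqrt{-4345 + \frac{1}{-1232 + \frac{17802}{133}}} + 12402 = \sqrt{-4345 + \frac{1}{- \frac{146054}{133}}} + 12402 = \sqrt{-4345 - \frac{133}{146054}} + 12402 = \sqrt{- \frac{634604763}{146054}} + 12402 = \frac{i \sqrt{92686564055202}}{146054} + 12402 = 12402 + \frac{i \sqrt{92686564055202}}{146054}$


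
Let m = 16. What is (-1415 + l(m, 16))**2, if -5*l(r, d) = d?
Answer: 50282281/25 ≈ 2.0113e+6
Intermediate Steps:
l(r, d) = -d/5
(-1415 + l(m, 16))**2 = (-1415 - 1/5*16)**2 = (-1415 - 16/5)**2 = (-7091/5)**2 = 50282281/25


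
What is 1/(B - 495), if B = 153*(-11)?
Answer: -1/2178 ≈ -0.00045914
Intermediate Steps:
B = -1683
1/(B - 495) = 1/(-1683 - 495) = 1/(-2178) = -1/2178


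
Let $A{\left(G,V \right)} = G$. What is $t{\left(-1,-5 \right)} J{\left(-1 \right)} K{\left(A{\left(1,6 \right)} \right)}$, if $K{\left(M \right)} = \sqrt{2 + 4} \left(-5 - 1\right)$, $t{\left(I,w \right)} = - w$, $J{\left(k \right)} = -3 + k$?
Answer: $120 \sqrt{6} \approx 293.94$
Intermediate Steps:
$K{\left(M \right)} = - 6 \sqrt{6}$ ($K{\left(M \right)} = \sqrt{6} \left(-6\right) = - 6 \sqrt{6}$)
$t{\left(-1,-5 \right)} J{\left(-1 \right)} K{\left(A{\left(1,6 \right)} \right)} = \left(-1\right) \left(-5\right) \left(-3 - 1\right) \left(- 6 \sqrt{6}\right) = 5 \left(-4\right) \left(- 6 \sqrt{6}\right) = - 20 \left(- 6 \sqrt{6}\right) = 120 \sqrt{6}$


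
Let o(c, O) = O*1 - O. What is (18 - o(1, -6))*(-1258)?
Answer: -22644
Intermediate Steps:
o(c, O) = 0 (o(c, O) = O - O = 0)
(18 - o(1, -6))*(-1258) = (18 - 1*0)*(-1258) = (18 + 0)*(-1258) = 18*(-1258) = -22644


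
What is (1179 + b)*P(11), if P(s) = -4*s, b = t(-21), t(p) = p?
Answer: -50952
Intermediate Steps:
b = -21
(1179 + b)*P(11) = (1179 - 21)*(-4*11) = 1158*(-44) = -50952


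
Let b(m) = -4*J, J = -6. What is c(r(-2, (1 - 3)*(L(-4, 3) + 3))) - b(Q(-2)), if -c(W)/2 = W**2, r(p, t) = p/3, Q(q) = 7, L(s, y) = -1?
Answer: -224/9 ≈ -24.889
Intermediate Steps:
b(m) = 24 (b(m) = -4*(-6) = 24)
r(p, t) = p/3 (r(p, t) = p*(1/3) = p/3)
c(W) = -2*W**2
c(r(-2, (1 - 3)*(L(-4, 3) + 3))) - b(Q(-2)) = -2*((1/3)*(-2))**2 - 1*24 = -2*(-2/3)**2 - 24 = -2*4/9 - 24 = -8/9 - 24 = -224/9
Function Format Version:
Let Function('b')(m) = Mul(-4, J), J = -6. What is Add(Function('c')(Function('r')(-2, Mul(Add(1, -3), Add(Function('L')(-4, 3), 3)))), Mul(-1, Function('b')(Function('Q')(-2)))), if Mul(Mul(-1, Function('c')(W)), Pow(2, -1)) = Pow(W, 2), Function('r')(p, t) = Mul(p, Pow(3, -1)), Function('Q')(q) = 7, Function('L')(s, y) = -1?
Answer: Rational(-224, 9) ≈ -24.889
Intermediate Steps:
Function('b')(m) = 24 (Function('b')(m) = Mul(-4, -6) = 24)
Function('r')(p, t) = Mul(Rational(1, 3), p) (Function('r')(p, t) = Mul(p, Rational(1, 3)) = Mul(Rational(1, 3), p))
Function('c')(W) = Mul(-2, Pow(W, 2))
Add(Function('c')(Function('r')(-2, Mul(Add(1, -3), Add(Function('L')(-4, 3), 3)))), Mul(-1, Function('b')(Function('Q')(-2)))) = Add(Mul(-2, Pow(Mul(Rational(1, 3), -2), 2)), Mul(-1, 24)) = Add(Mul(-2, Pow(Rational(-2, 3), 2)), -24) = Add(Mul(-2, Rational(4, 9)), -24) = Add(Rational(-8, 9), -24) = Rational(-224, 9)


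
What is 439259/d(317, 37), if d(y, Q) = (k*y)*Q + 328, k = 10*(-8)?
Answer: -439259/937992 ≈ -0.46830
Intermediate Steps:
k = -80
d(y, Q) = 328 - 80*Q*y (d(y, Q) = (-80*y)*Q + 328 = -80*Q*y + 328 = 328 - 80*Q*y)
439259/d(317, 37) = 439259/(328 - 80*37*317) = 439259/(328 - 938320) = 439259/(-937992) = 439259*(-1/937992) = -439259/937992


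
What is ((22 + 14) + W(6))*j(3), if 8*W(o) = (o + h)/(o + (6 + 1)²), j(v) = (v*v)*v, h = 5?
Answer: 38907/40 ≈ 972.67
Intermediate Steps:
j(v) = v³ (j(v) = v²*v = v³)
W(o) = (5 + o)/(8*(49 + o)) (W(o) = ((o + 5)/(o + (6 + 1)²))/8 = ((5 + o)/(o + 7²))/8 = ((5 + o)/(o + 49))/8 = ((5 + o)/(49 + o))/8 = (5 + o)/(8*(49 + o)))
((22 + 14) + W(6))*j(3) = ((22 + 14) + (5 + 6)/(8*(49 + 6)))*3³ = (36 + (⅛)*11/55)*27 = (36 + (⅛)*(1/55)*11)*27 = (36 + 1/40)*27 = (1441/40)*27 = 38907/40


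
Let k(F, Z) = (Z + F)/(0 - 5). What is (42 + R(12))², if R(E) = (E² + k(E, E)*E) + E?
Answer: 492804/25 ≈ 19712.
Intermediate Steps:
k(F, Z) = -F/5 - Z/5 (k(F, Z) = (F + Z)/(-5) = (F + Z)*(-⅕) = -F/5 - Z/5)
R(E) = E + 3*E²/5 (R(E) = (E² + (-E/5 - E/5)*E) + E = (E² + (-2*E/5)*E) + E = (E² - 2*E²/5) + E = 3*E²/5 + E = E + 3*E²/5)
(42 + R(12))² = (42 + (⅕)*12*(5 + 3*12))² = (42 + (⅕)*12*(5 + 36))² = (42 + (⅕)*12*41)² = (42 + 492/5)² = (702/5)² = 492804/25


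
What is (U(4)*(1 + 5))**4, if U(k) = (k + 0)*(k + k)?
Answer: 1358954496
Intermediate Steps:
U(k) = 2*k**2 (U(k) = k*(2*k) = 2*k**2)
(U(4)*(1 + 5))**4 = ((2*4**2)*(1 + 5))**4 = ((2*16)*6)**4 = (32*6)**4 = 192**4 = 1358954496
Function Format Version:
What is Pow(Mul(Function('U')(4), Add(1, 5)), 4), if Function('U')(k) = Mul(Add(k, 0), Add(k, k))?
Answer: 1358954496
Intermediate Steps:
Function('U')(k) = Mul(2, Pow(k, 2)) (Function('U')(k) = Mul(k, Mul(2, k)) = Mul(2, Pow(k, 2)))
Pow(Mul(Function('U')(4), Add(1, 5)), 4) = Pow(Mul(Mul(2, Pow(4, 2)), Add(1, 5)), 4) = Pow(Mul(Mul(2, 16), 6), 4) = Pow(Mul(32, 6), 4) = Pow(192, 4) = 1358954496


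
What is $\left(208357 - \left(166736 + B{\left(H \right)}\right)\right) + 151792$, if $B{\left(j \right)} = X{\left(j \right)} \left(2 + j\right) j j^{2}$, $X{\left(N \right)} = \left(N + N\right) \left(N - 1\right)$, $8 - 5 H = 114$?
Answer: $- \frac{2687568819027}{15625} \approx -1.72 \cdot 10^{8}$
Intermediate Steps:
$H = - \frac{106}{5}$ ($H = \frac{8}{5} - \frac{114}{5} = - \frac{106}{5} \approx -21.2$)
$X{\left(N \right)} = 2 N \left(-1 + N\right)$
$B{\left(j \right)} = 2 j^{4} \left(-1 + j\right) \left(2 + j\right)$ ($B{\left(j \right)} = 2 j \left(-1 + j\right) \left(2 + j\right) j j^{2} = 2 j^{2} \left(-1 + j\right) \left(2 + j\right) j^{2} = 2 j^{4} \left(-1 + j\right) \left(2 + j\right)$)
$\left(208357 - \left(166736 + B{\left(H \right)}\right)\right) + 151792 = \left(208357 - \left(166736 + 2 \left(- \frac{106}{5}\right)^{4} \left(-1 - \frac{106}{5}\right) \left(2 - \frac{106}{5}\right)\right)\right) + 151792 = \left(208357 - \left(166736 + 2 \cdot \frac{126247696}{625} \left(- \frac{111}{5}\right) \left(- \frac{96}{5}\right)\right)\right) + 151792 = \left(208357 - \frac{2693196147152}{15625}\right) + 151792 = - \frac{2689940569027}{15625} + 151792 = - \frac{2687568819027}{15625}$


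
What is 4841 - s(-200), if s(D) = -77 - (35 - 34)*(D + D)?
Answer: 4518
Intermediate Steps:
s(D) = -77 - 2*D
4841 - s(-200) = 4841 - (-77 - 2*(-200)) = 4841 - (-77 + 400) = 4841 - 1*323 = 4841 - 323 = 4518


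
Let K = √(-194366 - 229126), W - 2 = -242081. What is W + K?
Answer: -242079 + 2*I*√105873 ≈ -2.4208e+5 + 650.76*I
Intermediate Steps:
W = -242079 (W = 2 - 242081 = -242079)
K = 2*I*√105873 (K = √(-423492) = 2*I*√105873 ≈ 650.76*I)
W + K = -242079 + 2*I*√105873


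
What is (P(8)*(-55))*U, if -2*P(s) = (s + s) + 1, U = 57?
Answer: 53295/2 ≈ 26648.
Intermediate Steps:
P(s) = -½ - s (P(s) = -((s + s) + 1)/2 = -(2*s + 1)/2 = -(1 + 2*s)/2 = -½ - s)
(P(8)*(-55))*U = ((-½ - 1*8)*(-55))*57 = ((-½ - 8)*(-55))*57 = -17/2*(-55)*57 = (935/2)*57 = 53295/2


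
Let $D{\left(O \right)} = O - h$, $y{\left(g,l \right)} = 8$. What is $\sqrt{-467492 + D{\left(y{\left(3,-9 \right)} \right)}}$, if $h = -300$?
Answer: $4 i \sqrt{29199} \approx 683.51 i$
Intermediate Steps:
$D{\left(O \right)} = 300 + O$ ($D{\left(O \right)} = O - -300 = O + 300 = 300 + O$)
$\sqrt{-467492 + D{\left(y{\left(3,-9 \right)} \right)}} = \sqrt{-467492 + \left(300 + 8\right)} = \sqrt{-467492 + 308} = \sqrt{-467184} = 4 i \sqrt{29199}$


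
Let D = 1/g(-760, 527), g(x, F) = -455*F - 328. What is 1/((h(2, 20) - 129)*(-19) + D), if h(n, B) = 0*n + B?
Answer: 240113/497274022 ≈ 0.00048286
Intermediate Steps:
h(n, B) = B (h(n, B) = 0 + B = B)
g(x, F) = -328 - 455*F
D = -1/240113 (D = 1/(-328 - 455*527) = 1/(-328 - 239785) = 1/(-240113) = -1/240113 ≈ -4.1647e-6)
1/((h(2, 20) - 129)*(-19) + D) = 1/((20 - 129)*(-19) - 1/240113) = 1/(-109*(-19) - 1/240113) = 1/(2071 - 1/240113) = 1/(497274022/240113) = 240113/497274022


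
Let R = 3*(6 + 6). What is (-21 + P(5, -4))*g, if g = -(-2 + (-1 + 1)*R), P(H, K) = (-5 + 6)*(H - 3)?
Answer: -38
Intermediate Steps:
R = 36 (R = 3*12 = 36)
P(H, K) = -3 + H (P(H, K) = 1*(-3 + H) = -3 + H)
g = 2 (g = -(-2 + (-1 + 1)*36) = -(-2 + 0*36) = -(-2 + 0) = -1*(-2) = 2)
(-21 + P(5, -4))*g = (-21 + (-3 + 5))*2 = (-21 + 2)*2 = -19*2 = -38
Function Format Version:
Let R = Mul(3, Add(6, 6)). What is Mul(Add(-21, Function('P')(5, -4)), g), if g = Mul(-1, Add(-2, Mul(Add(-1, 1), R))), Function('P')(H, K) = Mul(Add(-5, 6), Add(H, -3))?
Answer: -38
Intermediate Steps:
R = 36 (R = Mul(3, 12) = 36)
Function('P')(H, K) = Add(-3, H) (Function('P')(H, K) = Mul(1, Add(-3, H)) = Add(-3, H))
g = 2 (g = Mul(-1, Add(-2, Mul(Add(-1, 1), 36))) = Mul(-1, Add(-2, Mul(0, 36))) = Mul(-1, Add(-2, 0)) = Mul(-1, -2) = 2)
Mul(Add(-21, Function('P')(5, -4)), g) = Mul(Add(-21, Add(-3, 5)), 2) = Mul(Add(-21, 2), 2) = Mul(-19, 2) = -38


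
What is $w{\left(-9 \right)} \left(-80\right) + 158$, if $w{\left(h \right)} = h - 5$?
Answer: $1278$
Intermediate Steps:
$w{\left(h \right)} = -5 + h$ ($w{\left(h \right)} = h - 5 = -5 + h$)
$w{\left(-9 \right)} \left(-80\right) + 158 = \left(-5 - 9\right) \left(-80\right) + 158 = \left(-14\right) \left(-80\right) + 158 = 1120 + 158 = 1278$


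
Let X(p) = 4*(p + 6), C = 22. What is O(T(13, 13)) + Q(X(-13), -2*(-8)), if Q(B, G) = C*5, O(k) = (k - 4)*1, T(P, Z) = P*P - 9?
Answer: 266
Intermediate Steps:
T(P, Z) = -9 + P² (T(P, Z) = P² - 9 = -9 + P²)
X(p) = 24 + 4*p (X(p) = 4*(6 + p) = 24 + 4*p)
O(k) = -4 + k (O(k) = (-4 + k)*1 = -4 + k)
Q(B, G) = 110 (Q(B, G) = 22*5 = 110)
O(T(13, 13)) + Q(X(-13), -2*(-8)) = (-4 + (-9 + 13²)) + 110 = (-4 + (-9 + 169)) + 110 = (-4 + 160) + 110 = 156 + 110 = 266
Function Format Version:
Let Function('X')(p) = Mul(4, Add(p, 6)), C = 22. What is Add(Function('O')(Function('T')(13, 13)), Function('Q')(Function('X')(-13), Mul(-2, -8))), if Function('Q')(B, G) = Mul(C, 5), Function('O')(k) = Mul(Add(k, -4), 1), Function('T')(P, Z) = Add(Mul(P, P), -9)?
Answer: 266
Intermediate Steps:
Function('T')(P, Z) = Add(-9, Pow(P, 2)) (Function('T')(P, Z) = Add(Pow(P, 2), -9) = Add(-9, Pow(P, 2)))
Function('X')(p) = Add(24, Mul(4, p)) (Function('X')(p) = Mul(4, Add(6, p)) = Add(24, Mul(4, p)))
Function('O')(k) = Add(-4, k) (Function('O')(k) = Mul(Add(-4, k), 1) = Add(-4, k))
Function('Q')(B, G) = 110 (Function('Q')(B, G) = Mul(22, 5) = 110)
Add(Function('O')(Function('T')(13, 13)), Function('Q')(Function('X')(-13), Mul(-2, -8))) = Add(Add(-4, Add(-9, Pow(13, 2))), 110) = Add(Add(-4, Add(-9, 169)), 110) = Add(Add(-4, 160), 110) = Add(156, 110) = 266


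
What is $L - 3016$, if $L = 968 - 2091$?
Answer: $-4139$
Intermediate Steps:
$L = -1123$ ($L = 968 - 2091 = -1123$)
$L - 3016 = -1123 - 3016 = -4139$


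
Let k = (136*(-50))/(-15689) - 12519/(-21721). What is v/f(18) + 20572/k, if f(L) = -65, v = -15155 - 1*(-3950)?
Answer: 29619144005/1441661 ≈ 20545.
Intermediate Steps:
v = -11205 (v = -15155 + 3950 = -11205)
k = 110897/109823 (k = -6800*(-1/15689) - 12519*(-1/21721) = 6800/15689 + 117/203 = 110897/109823 ≈ 1.0098)
v/f(18) + 20572/k = -11205/(-65) + 20572/(110897/109823) = -11205*(-1/65) + 20572*(109823/110897) = 2241/13 + 2259278756/110897 = 29619144005/1441661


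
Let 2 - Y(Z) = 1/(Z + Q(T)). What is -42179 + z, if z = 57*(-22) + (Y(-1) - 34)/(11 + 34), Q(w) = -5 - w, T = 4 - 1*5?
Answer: -3257528/75 ≈ -43434.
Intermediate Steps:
T = -1 (T = 4 - 5 = -1)
Y(Z) = 2 - 1/(-4 + Z) (Y(Z) = 2 - 1/(Z + (-5 - 1*(-1))) = 2 - 1/(Z + (-5 + 1)) = 2 - 1/(Z - 4) = 2 - 1/(-4 + Z))
z = -94103/75 (z = 57*(-22) + ((-9 + 2*(-1))/(-4 - 1) - 34)/(11 + 34) = -1254 + ((-9 - 2)/(-5) - 34)/45 = -1254 + (-⅕*(-11) - 34)*(1/45) = -1254 + (11/5 - 34)*(1/45) = -1254 - 159/5*1/45 = -1254 - 53/75 = -94103/75 ≈ -1254.7)
-42179 + z = -42179 - 94103/75 = -3257528/75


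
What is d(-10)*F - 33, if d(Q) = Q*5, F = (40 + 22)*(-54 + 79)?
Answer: -77533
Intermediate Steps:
F = 1550 (F = 62*25 = 1550)
d(Q) = 5*Q
d(-10)*F - 33 = (5*(-10))*1550 - 33 = -50*1550 - 33 = -77500 - 33 = -77533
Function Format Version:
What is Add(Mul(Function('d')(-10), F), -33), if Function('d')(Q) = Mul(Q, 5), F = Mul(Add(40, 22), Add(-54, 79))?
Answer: -77533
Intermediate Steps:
F = 1550 (F = Mul(62, 25) = 1550)
Function('d')(Q) = Mul(5, Q)
Add(Mul(Function('d')(-10), F), -33) = Add(Mul(Mul(5, -10), 1550), -33) = Add(Mul(-50, 1550), -33) = Add(-77500, -33) = -77533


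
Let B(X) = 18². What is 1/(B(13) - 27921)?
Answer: -1/27597 ≈ -3.6236e-5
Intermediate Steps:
B(X) = 324
1/(B(13) - 27921) = 1/(324 - 27921) = 1/(-27597) = -1/27597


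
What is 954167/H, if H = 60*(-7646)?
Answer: -954167/458760 ≈ -2.0799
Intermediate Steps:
H = -458760
954167/H = 954167/(-458760) = 954167*(-1/458760) = -954167/458760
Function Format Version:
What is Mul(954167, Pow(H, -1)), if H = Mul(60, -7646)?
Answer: Rational(-954167, 458760) ≈ -2.0799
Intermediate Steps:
H = -458760
Mul(954167, Pow(H, -1)) = Mul(954167, Pow(-458760, -1)) = Mul(954167, Rational(-1, 458760)) = Rational(-954167, 458760)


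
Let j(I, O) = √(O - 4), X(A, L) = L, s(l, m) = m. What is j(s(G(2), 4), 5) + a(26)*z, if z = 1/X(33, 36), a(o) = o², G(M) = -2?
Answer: 178/9 ≈ 19.778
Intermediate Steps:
j(I, O) = √(-4 + O)
z = 1/36 ≈ 0.027778
j(s(G(2), 4), 5) + a(26)*z = √(-4 + 5) + 26²*(1/36) = √1 + 676*(1/36) = 1 + 169/9 = 178/9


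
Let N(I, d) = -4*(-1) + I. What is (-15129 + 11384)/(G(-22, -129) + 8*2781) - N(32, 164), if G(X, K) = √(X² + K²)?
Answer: -17901748404/494956379 + 18725*√685/494956379 ≈ -36.167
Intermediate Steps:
N(I, d) = 4 + I
G(X, K) = √(K² + X²)
(-15129 + 11384)/(G(-22, -129) + 8*2781) - N(32, 164) = (-15129 + 11384)/(√((-129)² + (-22)²) + 8*2781) - (4 + 32) = -3745/(√(16641 + 484) + 22248) - 1*36 = -3745/(√17125 + 22248) - 36 = -3745/(5*√685 + 22248) - 36 = -3745/(22248 + 5*√685) - 36 = -36 - 3745/(22248 + 5*√685)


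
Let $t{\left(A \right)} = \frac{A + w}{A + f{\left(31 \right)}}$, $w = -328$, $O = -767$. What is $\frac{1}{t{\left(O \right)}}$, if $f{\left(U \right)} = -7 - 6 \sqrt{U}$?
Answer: $\frac{258}{365} + \frac{2 \sqrt{31}}{365} \approx 0.73736$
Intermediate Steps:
$t{\left(A \right)} = \frac{-328 + A}{-7 + A - 6 \sqrt{31}}$ ($t{\left(A \right)} = \frac{A - 328}{A - \left(7 + 6 \sqrt{31}\right)} = \frac{-328 + A}{-7 + A - 6 \sqrt{31}}$)
$\frac{1}{t{\left(O \right)}} = \frac{1}{\frac{1}{7 - -767 + 6 \sqrt{31}} \left(328 - -767\right)} = \frac{1}{\frac{1}{7 + 767 + 6 \sqrt{31}} \left(328 + 767\right)} = \frac{1}{\frac{1}{774 + 6 \sqrt{31}} \cdot 1095} = \frac{1}{1095 \frac{1}{774 + 6 \sqrt{31}}} = \frac{258}{365} + \frac{2 \sqrt{31}}{365}$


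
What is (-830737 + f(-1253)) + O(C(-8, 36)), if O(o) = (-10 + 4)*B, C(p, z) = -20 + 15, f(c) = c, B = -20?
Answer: -831870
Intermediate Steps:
C(p, z) = -5
O(o) = 120 (O(o) = (-10 + 4)*(-20) = -6*(-20) = 120)
(-830737 + f(-1253)) + O(C(-8, 36)) = (-830737 - 1253) + 120 = -831990 + 120 = -831870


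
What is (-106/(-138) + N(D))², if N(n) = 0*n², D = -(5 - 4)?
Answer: 2809/4761 ≈ 0.59000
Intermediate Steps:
D = -1 (D = -1*1 = -1)
N(n) = 0
(-106/(-138) + N(D))² = (-106/(-138) + 0)² = (-106*(-1/138) + 0)² = (53/69 + 0)² = (53/69)² = 2809/4761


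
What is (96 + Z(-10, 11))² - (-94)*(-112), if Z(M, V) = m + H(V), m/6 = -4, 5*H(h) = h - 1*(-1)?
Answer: -124816/25 ≈ -4992.6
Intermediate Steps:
H(h) = ⅕ + h/5 (H(h) = (h - 1*(-1))/5 = (h + 1)/5 = (1 + h)/5 = ⅕ + h/5)
m = -24 (m = 6*(-4) = -24)
Z(M, V) = -119/5 + V/5 (Z(M, V) = -24 + (⅕ + V/5) = -119/5 + V/5)
(96 + Z(-10, 11))² - (-94)*(-112) = (96 + (-119/5 + (⅕)*11))² - (-94)*(-112) = (96 + (-119/5 + 11/5))² - 1*10528 = (96 - 108/5)² - 10528 = (372/5)² - 10528 = 138384/25 - 10528 = -124816/25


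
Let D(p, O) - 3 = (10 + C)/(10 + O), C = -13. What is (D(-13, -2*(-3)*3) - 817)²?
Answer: 519612025/784 ≈ 6.6277e+5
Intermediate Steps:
D(p, O) = 3 - 3/(10 + O) (D(p, O) = 3 + (10 - 13)/(10 + O) = 3 - 3/(10 + O))
(D(-13, -2*(-3)*3) - 817)² = (3*(9 - 2*(-3)*3)/(10 - 2*(-3)*3) - 817)² = (3*(9 + 6*3)/(10 + 6*3) - 817)² = (3*(9 + 18)/(10 + 18) - 817)² = (3*27/28 - 817)² = (3*(1/28)*27 - 817)² = (81/28 - 817)² = (-22795/28)² = 519612025/784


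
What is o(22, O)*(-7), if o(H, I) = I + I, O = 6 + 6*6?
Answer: -588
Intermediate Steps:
O = 42 (O = 6 + 36 = 42)
o(H, I) = 2*I
o(22, O)*(-7) = (2*42)*(-7) = 84*(-7) = -588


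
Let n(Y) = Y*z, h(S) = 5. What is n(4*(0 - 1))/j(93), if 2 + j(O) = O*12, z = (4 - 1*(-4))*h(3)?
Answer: -80/557 ≈ -0.14363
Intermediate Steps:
z = 40 (z = (4 - 1*(-4))*5 = (4 + 4)*5 = 8*5 = 40)
j(O) = -2 + 12*O (j(O) = -2 + O*12 = -2 + 12*O)
n(Y) = 40*Y (n(Y) = Y*40 = 40*Y)
n(4*(0 - 1))/j(93) = (40*(4*(0 - 1)))/(-2 + 12*93) = (40*(4*(-1)))/(-2 + 1116) = (40*(-4))/1114 = -160*1/1114 = -80/557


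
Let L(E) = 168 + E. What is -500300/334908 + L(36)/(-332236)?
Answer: -10392874502/6954280893 ≈ -1.4945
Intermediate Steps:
-500300/334908 + L(36)/(-332236) = -500300/334908 + (168 + 36)/(-332236) = -500300*1/334908 + 204*(-1/332236) = -125075/83727 - 51/83059 = -10392874502/6954280893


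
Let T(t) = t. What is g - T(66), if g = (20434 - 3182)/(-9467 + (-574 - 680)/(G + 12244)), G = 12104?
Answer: -2605550086/38417295 ≈ -67.822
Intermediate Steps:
g = -70008616/38417295 (g = (20434 - 3182)/(-9467 + (-574 - 680)/(12104 + 12244)) = 17252/(-9467 - 1254/24348) = 17252/(-9467 - 1254*1/24348) = 17252/(-9467 - 209/4058) = 17252/(-38417295/4058) = 17252*(-4058/38417295) = -70008616/38417295 ≈ -1.8223)
g - T(66) = -70008616/38417295 - 1*66 = -70008616/38417295 - 66 = -2605550086/38417295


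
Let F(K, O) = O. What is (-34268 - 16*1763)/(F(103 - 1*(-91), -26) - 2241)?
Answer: 62476/2267 ≈ 27.559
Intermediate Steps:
(-34268 - 16*1763)/(F(103 - 1*(-91), -26) - 2241) = (-34268 - 16*1763)/(-26 - 2241) = (-34268 - 28208)/(-2267) = -62476*(-1/2267) = 62476/2267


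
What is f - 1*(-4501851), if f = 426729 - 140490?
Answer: 4788090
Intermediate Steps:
f = 286239
f - 1*(-4501851) = 286239 - 1*(-4501851) = 286239 + 4501851 = 4788090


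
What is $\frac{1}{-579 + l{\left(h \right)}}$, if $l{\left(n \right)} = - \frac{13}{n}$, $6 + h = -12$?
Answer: $- \frac{18}{10409} \approx -0.0017293$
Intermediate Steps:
$h = -18$ ($h = -6 - 12 = -18$)
$\frac{1}{-579 + l{\left(h \right)}} = \frac{1}{-579 - \frac{13}{-18}} = \frac{1}{-579 - - \frac{13}{18}} = \frac{1}{-579 + \frac{13}{18}} = \frac{1}{- \frac{10409}{18}} = - \frac{18}{10409}$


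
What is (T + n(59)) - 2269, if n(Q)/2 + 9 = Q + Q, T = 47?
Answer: -2004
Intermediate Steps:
n(Q) = -18 + 4*Q (n(Q) = -18 + 2*(Q + Q) = -18 + 2*(2*Q) = -18 + 4*Q)
(T + n(59)) - 2269 = (47 + (-18 + 4*59)) - 2269 = (47 + (-18 + 236)) - 2269 = (47 + 218) - 2269 = 265 - 2269 = -2004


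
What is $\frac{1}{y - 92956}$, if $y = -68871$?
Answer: $- \frac{1}{161827} \approx -6.1794 \cdot 10^{-6}$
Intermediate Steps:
$\frac{1}{y - 92956} = \frac{1}{-68871 - 92956} = \frac{1}{-161827} = - \frac{1}{161827}$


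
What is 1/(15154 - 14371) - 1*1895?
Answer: -1483784/783 ≈ -1895.0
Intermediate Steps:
1/(15154 - 14371) - 1*1895 = 1/783 - 1895 = -1483784/783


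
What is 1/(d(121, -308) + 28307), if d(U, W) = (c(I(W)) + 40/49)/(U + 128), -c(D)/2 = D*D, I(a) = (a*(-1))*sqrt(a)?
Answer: 12201/3208748723 ≈ 3.8024e-6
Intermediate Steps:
I(a) = -a**(3/2) (I(a) = (-a)*sqrt(a) = -a**(3/2))
c(D) = -2*D**2 (c(D) = -2*D*D = -2*D**2)
d(U, W) = (40/49 - 2*W**3)/(128 + U) (d(U, W) = (-2*W**3 + 40/49)/(U + 128) = (-2*W**3 + 40*(1/49))/(128 + U) = (-2*W**3 + 40/49)/(128 + U) = (40/49 - 2*W**3)/(128 + U))
1/(d(121, -308) + 28307) = 1/(2*(20 - 49*(-308)**3)/(49*(128 + 121)) + 28307) = 1/((2/49)*(20 - 49*(-29218112))/249 + 28307) = 1/((2/49)*(1/249)*(20 + 1431687488) + 28307) = 1/((2/49)*(1/249)*1431687508 + 28307) = 1/(2863375016/12201 + 28307) = 1/(3208748723/12201) = 12201/3208748723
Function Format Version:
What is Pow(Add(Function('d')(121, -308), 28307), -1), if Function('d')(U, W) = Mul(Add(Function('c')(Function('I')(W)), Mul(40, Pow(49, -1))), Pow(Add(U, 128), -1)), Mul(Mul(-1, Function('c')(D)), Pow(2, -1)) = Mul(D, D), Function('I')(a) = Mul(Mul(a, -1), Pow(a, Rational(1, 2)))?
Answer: Rational(12201, 3208748723) ≈ 3.8024e-6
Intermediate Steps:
Function('I')(a) = Mul(-1, Pow(a, Rational(3, 2))) (Function('I')(a) = Mul(Mul(-1, a), Pow(a, Rational(1, 2))) = Mul(-1, Pow(a, Rational(3, 2))))
Function('c')(D) = Mul(-2, Pow(D, 2)) (Function('c')(D) = Mul(-2, Mul(D, D)) = Mul(-2, Pow(D, 2)))
Function('d')(U, W) = Mul(Pow(Add(128, U), -1), Add(Rational(40, 49), Mul(-2, Pow(W, 3)))) (Function('d')(U, W) = Mul(Add(Mul(-2, Pow(Mul(-1, Pow(W, Rational(3, 2))), 2)), Mul(40, Pow(49, -1))), Pow(Add(U, 128), -1)) = Mul(Add(Mul(-2, Pow(W, 3)), Mul(40, Rational(1, 49))), Pow(Add(128, U), -1)) = Mul(Add(Mul(-2, Pow(W, 3)), Rational(40, 49)), Pow(Add(128, U), -1)) = Mul(Add(Rational(40, 49), Mul(-2, Pow(W, 3))), Pow(Add(128, U), -1)) = Mul(Pow(Add(128, U), -1), Add(Rational(40, 49), Mul(-2, Pow(W, 3)))))
Pow(Add(Function('d')(121, -308), 28307), -1) = Pow(Add(Mul(Rational(2, 49), Pow(Add(128, 121), -1), Add(20, Mul(-49, Pow(-308, 3)))), 28307), -1) = Pow(Add(Mul(Rational(2, 49), Pow(249, -1), Add(20, Mul(-49, -29218112))), 28307), -1) = Pow(Add(Mul(Rational(2, 49), Rational(1, 249), Add(20, 1431687488)), 28307), -1) = Pow(Add(Mul(Rational(2, 49), Rational(1, 249), 1431687508), 28307), -1) = Pow(Add(Rational(2863375016, 12201), 28307), -1) = Pow(Rational(3208748723, 12201), -1) = Rational(12201, 3208748723)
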